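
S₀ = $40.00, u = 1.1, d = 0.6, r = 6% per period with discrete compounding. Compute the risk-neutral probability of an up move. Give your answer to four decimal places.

Risk-neutral probability p = (1 + 0.06 − 0.6)/(1.1 − 0.6) = 0.4600/0.5000 = 0.9200

p = 0.9200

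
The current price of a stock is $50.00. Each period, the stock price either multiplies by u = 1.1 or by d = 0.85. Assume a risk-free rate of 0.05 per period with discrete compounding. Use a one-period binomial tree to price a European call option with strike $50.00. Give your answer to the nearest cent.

$3.81

Risk-neutral probability p = (1 + 0.05 − 0.85)/(1.1 − 0.85) = 0.2000/0.2500 = 0.8000
Terminal stock prices: S_u = 55, S_d = 42.5
Terminal payoffs (S − K): max(5, 0) = 5, max(-7.5, 0) = 0
Node 0 (S = 50): V_0 = 1/1.05·[0.8000·5.0000 + 0.2000·0.0000] = 3.8095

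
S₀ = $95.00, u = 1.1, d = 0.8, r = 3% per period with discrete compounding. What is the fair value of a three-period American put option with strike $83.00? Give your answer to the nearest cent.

Risk-neutral probability p = (1 + 0.03 − 0.8)/(1.1 − 0.8) = 0.2300/0.3000 = 0.7667
Terminal stock prices: S_uuu = 126.4, S_uud = 91.96, S_udd = 66.88, S_ddd = 48.64
Terminal payoffs (K − S): max(-43.45, 0) = 0, max(-8.96, 0) = 0, max(16.12, 0) = 16.12, max(34.36, 0) = 34.36
Node uu (S = 115): continuation = 1/1.03·[0.7667·0.0000 + 0.2333·0.0000] = 0.0000; exercise value = 0.0000 ≤ continuation, so V_uu = 0.0000
Node ud (S = 83.6): continuation = 1/1.03·[0.7667·0.0000 + 0.2333·16.1200] = 3.6518; exercise value = 0.0000 ≤ continuation, so V_ud = 3.6518
Node dd (S = 60.8): continuation = 1/1.03·[0.7667·16.1200 + 0.2333·34.3600] = 19.7825; exercise value = 22.2000 > continuation, so V_dd = 22.2000 (exercise)
Node u (S = 104.5): continuation = 1/1.03·[0.7667·0.0000 + 0.2333·3.6518] = 0.8273; exercise value = 0.0000 ≤ continuation, so V_u = 0.8273
Node d (S = 76): continuation = 1/1.03·[0.7667·3.6518 + 0.2333·22.2000] = 7.7473; exercise value = 7.0000 ≤ continuation, so V_d = 7.7473
Node 0 (S = 95): continuation = 1/1.03·[0.7667·0.8273 + 0.2333·7.7473] = 2.3708; exercise value = 0.0000 ≤ continuation, so V_0 = 2.3708

$2.37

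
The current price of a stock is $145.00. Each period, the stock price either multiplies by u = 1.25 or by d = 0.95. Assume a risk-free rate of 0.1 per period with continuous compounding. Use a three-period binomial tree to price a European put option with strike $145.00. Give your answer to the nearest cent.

$1.72

Risk-neutral probability p = (e^0.1 − 0.95)/(1.25 − 0.95) = 0.1552/0.3000 = 0.5172
Terminal stock prices: S_uuu = 283.2, S_uud = 215.2, S_udd = 163.6, S_ddd = 124.3
Terminal payoffs (K − S): max(-138.2, 0) = 0, max(-70.23, 0) = 0, max(-18.58, 0) = 0, max(20.68, 0) = 20.68
Node uu (S = 226.6): V_uu = e^(−0.1)·[0.5172·0.0000 + 0.4828·0.0000] = 0.0000
Node ud (S = 172.2): V_ud = e^(−0.1)·[0.5172·0.0000 + 0.4828·0.0000] = 0.0000
Node dd (S = 130.9): V_dd = e^(−0.1)·[0.5172·0.0000 + 0.4828·20.6806] = 9.0338
Node u (S = 181.2): V_u = e^(−0.1)·[0.5172·0.0000 + 0.4828·0.0000] = 0.0000
Node d (S = 137.8): V_d = e^(−0.1)·[0.5172·0.0000 + 0.4828·9.0338] = 3.9462
Node 0 (S = 145): V_0 = e^(−0.1)·[0.5172·0.0000 + 0.4828·3.9462] = 1.7238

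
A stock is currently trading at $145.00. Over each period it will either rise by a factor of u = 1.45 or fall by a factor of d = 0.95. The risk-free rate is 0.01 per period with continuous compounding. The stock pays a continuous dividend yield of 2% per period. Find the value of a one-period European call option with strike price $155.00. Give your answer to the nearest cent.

Per-period risk-free factor R = e^0.01 = 1.0101; dividend-adjusted growth = e^(0.01−0.02) = 0.9900.
Risk-neutral probability p = (0.9900 − 0.95)/(1.45 − 0.95) = 0.0400/0.5000 = 0.0801
Terminal stock prices: S_u = 210.2, S_d = 137.8
Terminal payoffs (S − K): max(55.25, 0) = 55.25, max(-17.25, 0) = 0
Node 0 (S = 145): V_0 = e^(−0.01)·[0.0801·55.2500 + 0.9199·0.0000] = 4.3815

$4.38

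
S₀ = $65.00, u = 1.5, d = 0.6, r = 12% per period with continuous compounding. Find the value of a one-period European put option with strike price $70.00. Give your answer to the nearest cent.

Risk-neutral probability p = (e^0.12 − 0.6)/(1.5 − 0.6) = 0.5275/0.9000 = 0.5861
Terminal stock prices: S_u = 97.5, S_d = 39
Terminal payoffs (K − S): max(-27.5, 0) = 0, max(31, 0) = 31
Node 0 (S = 65): V_0 = e^(−0.12)·[0.5861·0.0000 + 0.4139·31.0000] = 11.3798

$11.38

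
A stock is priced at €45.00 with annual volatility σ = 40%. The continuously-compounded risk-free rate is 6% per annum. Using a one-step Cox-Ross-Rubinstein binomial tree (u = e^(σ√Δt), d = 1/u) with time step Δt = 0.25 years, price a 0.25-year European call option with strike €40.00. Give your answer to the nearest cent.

€7.19

CRR parameters: u = e^(σ√Δt) = e^(0.4·√0.25) = 1.2214, d = 1/u = 0.8187
Per-period rate: rΔt = 0.06·0.25 = 0.015, so R = e^0.015 = 1.0151
Risk-neutral probability p = (e^0.015 − 0.8187)/(1.2214 − 0.8187) = 0.1964/0.4027 = 0.4877
Terminal stock prices: S_u = 54.96, S_d = 36.84
Terminal payoffs (S − K): max(14.96, 0) = 14.96, max(-3.157, 0) = 0
Node 0 (S = 45): V_0 = e^(−0.015)·[0.4877·14.9631 + 0.5123·0.0000] = 7.1888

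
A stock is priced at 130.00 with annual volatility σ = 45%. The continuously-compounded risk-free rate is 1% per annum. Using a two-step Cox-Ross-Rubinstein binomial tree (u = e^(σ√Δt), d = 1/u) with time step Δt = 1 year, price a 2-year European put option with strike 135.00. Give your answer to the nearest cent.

31.32

CRR parameters: u = e^(σ√Δt) = e^(0.45·√1) = 1.5683, d = 1/u = 0.6376
Per-period rate: rΔt = 0.01·1 = 0.01, so R = e^0.01 = 1.0101
Risk-neutral probability p = (e^0.01 − 0.6376)/(1.5683 − 0.6376) = 0.3724/0.9307 = 0.4002
Terminal stock prices: S_uu = 319.7, S_ud = 130, S_dd = 52.85
Terminal payoffs (K − S): max(-184.7, 0) = 0, max(5, 0) = 5, max(82.15, 0) = 82.15
Node u (S = 203.9): V_u = e^(−0.01)·[0.4002·0.0000 + 0.5998·5.0000] = 2.9694
Node d (S = 82.89): V_d = e^(−0.01)·[0.4002·5.0000 + 0.5998·82.1459] = 50.7651
Node 0 (S = 130): V_0 = e^(−0.01)·[0.4002·2.9694 + 0.5998·50.7651] = 31.3243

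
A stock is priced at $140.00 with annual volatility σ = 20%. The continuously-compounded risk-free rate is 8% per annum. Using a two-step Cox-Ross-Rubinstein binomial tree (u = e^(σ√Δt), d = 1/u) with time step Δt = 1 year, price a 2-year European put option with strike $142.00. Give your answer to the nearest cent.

CRR parameters: u = e^(σ√Δt) = e^(0.2·√1) = 1.2214, d = 1/u = 0.8187
Per-period rate: rΔt = 0.08·1 = 0.08, so R = e^0.08 = 1.0833
Risk-neutral probability p = (e^0.08 − 0.8187)/(1.2214 − 0.8187) = 0.2646/0.4027 = 0.6570
Terminal stock prices: S_uu = 208.9, S_ud = 140, S_dd = 93.84
Terminal payoffs (K − S): max(-66.86, 0) = 0, max(2, 0) = 2, max(48.16, 0) = 48.16
Node u (S = 171): V_u = e^(−0.08)·[0.6570·0.0000 + 0.3430·2.0000] = 0.6333
Node d (S = 114.6): V_d = e^(−0.08)·[0.6570·2.0000 + 0.3430·48.1552] = 16.4602
Node 0 (S = 140): V_0 = e^(−0.08)·[0.6570·0.6333 + 0.3430·16.4602] = 5.5958

$5.60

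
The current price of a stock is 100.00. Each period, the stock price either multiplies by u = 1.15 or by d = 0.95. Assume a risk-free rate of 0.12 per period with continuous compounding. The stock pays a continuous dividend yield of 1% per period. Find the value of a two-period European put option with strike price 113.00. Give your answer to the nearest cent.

Per-period risk-free factor R = e^0.12 = 1.1275; dividend-adjusted growth = e^(0.12−0.01) = 1.1163.
Risk-neutral probability p = (1.1163 − 0.95)/(1.15 − 0.95) = 0.1663/0.2000 = 0.8314
Terminal stock prices: S_uu = 132.2, S_ud = 109.2, S_dd = 90.25
Terminal payoffs (K − S): max(-19.25, 0) = 0, max(3.75, 0) = 3.75, max(22.75, 0) = 22.75
Node u (S = 115): V_u = e^(−0.12)·[0.8314·0.0000 + 0.1686·3.7500] = 0.5608
Node d (S = 95): V_d = e^(−0.12)·[0.8314·3.7500 + 0.1686·22.7500] = 6.1673
Node 0 (S = 100): V_0 = e^(−0.12)·[0.8314·0.5608 + 0.1686·6.1673] = 1.3358

1.34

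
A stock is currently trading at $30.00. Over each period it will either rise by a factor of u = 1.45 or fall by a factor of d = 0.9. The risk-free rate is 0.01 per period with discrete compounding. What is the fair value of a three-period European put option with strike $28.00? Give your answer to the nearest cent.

$3.05

Risk-neutral probability p = (1 + 0.01 − 0.9)/(1.45 − 0.9) = 0.1100/0.5500 = 0.2000
Terminal stock prices: S_uuu = 91.46, S_uud = 56.77, S_udd = 35.23, S_ddd = 21.87
Terminal payoffs (K − S): max(-63.46, 0) = 0, max(-28.77, 0) = 0, max(-7.235, 0) = 0, max(6.13, 0) = 6.13
Node uu (S = 63.08): V_uu = 1/1.01·[0.2000·0.0000 + 0.8000·0.0000] = 0.0000
Node ud (S = 39.15): V_ud = 1/1.01·[0.2000·0.0000 + 0.8000·0.0000] = 0.0000
Node dd (S = 24.3): V_dd = 1/1.01·[0.2000·0.0000 + 0.8000·6.1300] = 4.8554
Node u (S = 43.5): V_u = 1/1.01·[0.2000·0.0000 + 0.8000·0.0000] = 0.0000
Node d (S = 27): V_d = 1/1.01·[0.2000·0.0000 + 0.8000·4.8554] = 3.8459
Node 0 (S = 30): V_0 = 1/1.01·[0.2000·0.0000 + 0.8000·3.8459] = 3.0463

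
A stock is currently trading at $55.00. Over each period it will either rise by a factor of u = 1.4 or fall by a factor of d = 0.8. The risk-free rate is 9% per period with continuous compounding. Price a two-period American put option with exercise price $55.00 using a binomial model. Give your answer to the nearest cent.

Risk-neutral probability p = (e^0.09 − 0.8)/(1.4 − 0.8) = 0.2942/0.6000 = 0.4903
Terminal stock prices: S_uu = 107.8, S_ud = 61.6, S_dd = 35.2
Terminal payoffs (K − S): max(-52.8, 0) = 0, max(-6.6, 0) = 0, max(19.8, 0) = 19.8
Node u (S = 77): continuation = e^(−0.09)·[0.4903·0.0000 + 0.5097·0.0000] = 0.0000; exercise value = 0.0000 ≤ continuation, so V_u = 0.0000
Node d (S = 44): continuation = e^(−0.09)·[0.4903·0.0000 + 0.5097·19.8000] = 9.2236; exercise value = 11.0000 > continuation, so V_d = 11.0000 (exercise)
Node 0 (S = 55): continuation = e^(−0.09)·[0.4903·0.0000 + 0.5097·11.0000] = 5.1242; exercise value = 0.0000 ≤ continuation, so V_0 = 5.1242

$5.12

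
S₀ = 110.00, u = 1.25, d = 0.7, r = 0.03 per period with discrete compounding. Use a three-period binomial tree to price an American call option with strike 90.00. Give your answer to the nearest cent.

Risk-neutral probability p = (1 + 0.03 − 0.7)/(1.25 − 0.7) = 0.3300/0.5500 = 0.6000
Terminal stock prices: S_uuu = 214.8, S_uud = 120.3, S_udd = 67.37, S_ddd = 37.73
Terminal payoffs (S − K): max(124.8, 0) = 124.8, max(30.31, 0) = 30.31, max(-22.63, 0) = 0, max(-52.27, 0) = 0
Node uu (S = 171.9): continuation = 1/1.03·[0.6000·124.8438 + 0.4000·30.3125] = 84.4964; exercise value = 81.8750 ≤ continuation, so V_uu = 84.4964
Node ud (S = 96.25): continuation = 1/1.03·[0.6000·30.3125 + 0.4000·0.0000] = 17.6578; exercise value = 6.2500 ≤ continuation, so V_ud = 17.6578
Node dd (S = 53.9): continuation = 1/1.03·[0.6000·0.0000 + 0.4000·0.0000] = 0.0000; exercise value = 0.0000 ≤ continuation, so V_dd = 0.0000
Node u (S = 137.5): continuation = 1/1.03·[0.6000·84.4964 + 0.4000·17.6578] = 56.0786; exercise value = 47.5000 ≤ continuation, so V_u = 56.0786
Node d (S = 77): continuation = 1/1.03·[0.6000·17.6578 + 0.4000·0.0000] = 10.2861; exercise value = 0.0000 ≤ continuation, so V_d = 10.2861
Node 0 (S = 110): continuation = 1/1.03·[0.6000·56.0786 + 0.4000·10.2861] = 36.6617; exercise value = 20.0000 ≤ continuation, so V_0 = 36.6617

36.66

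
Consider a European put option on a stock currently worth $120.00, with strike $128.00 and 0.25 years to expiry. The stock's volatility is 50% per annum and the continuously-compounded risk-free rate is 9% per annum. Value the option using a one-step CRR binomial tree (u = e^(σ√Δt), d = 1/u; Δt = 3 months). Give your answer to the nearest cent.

$17.47

CRR parameters: u = e^(σ√Δt) = e^(0.5·√0.25) = 1.2840, d = 1/u = 0.7788
Per-period rate: rΔt = 0.09·0.25 = 0.0225, so R = e^0.0225 = 1.0228
Risk-neutral probability p = (e^0.0225 − 0.7788)/(1.2840 − 0.7788) = 0.2440/0.5052 = 0.4829
Terminal stock prices: S_u = 154.1, S_d = 93.46
Terminal payoffs (K − S): max(-26.08, 0) = 0, max(34.54, 0) = 34.54
Node 0 (S = 120): V_0 = e^(−0.0225)·[0.4829·0.0000 + 0.5171·34.5439] = 17.4665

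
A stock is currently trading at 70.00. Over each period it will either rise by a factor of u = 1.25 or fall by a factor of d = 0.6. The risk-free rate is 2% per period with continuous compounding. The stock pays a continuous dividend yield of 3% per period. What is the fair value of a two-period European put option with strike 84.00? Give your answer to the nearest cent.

Per-period risk-free factor R = e^0.02 = 1.0202; dividend-adjusted growth = e^(0.02−0.03) = 0.9900.
Risk-neutral probability p = (0.9900 − 0.6)/(1.25 − 0.6) = 0.3900/0.6500 = 0.6001
Terminal stock prices: S_uu = 109.4, S_ud = 52.5, S_dd = 25.2
Terminal payoffs (K − S): max(-25.38, 0) = 0, max(31.5, 0) = 31.5, max(58.8, 0) = 58.8
Node u (S = 87.5): V_u = e^(−0.02)·[0.6001·0.0000 + 0.3999·31.5000] = 12.3481
Node d (S = 42): V_d = e^(−0.02)·[0.6001·31.5000 + 0.3999·58.8000] = 41.5780
Node 0 (S = 70): V_0 = e^(−0.02)·[0.6001·12.3481 + 0.3999·41.5780] = 23.5619

23.56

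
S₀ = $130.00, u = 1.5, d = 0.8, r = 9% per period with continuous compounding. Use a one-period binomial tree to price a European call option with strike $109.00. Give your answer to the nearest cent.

$33.03

Risk-neutral probability p = (e^0.09 − 0.8)/(1.5 − 0.8) = 0.2942/0.7000 = 0.4202
Terminal stock prices: S_u = 195, S_d = 104
Terminal payoffs (S − K): max(86, 0) = 86, max(-5, 0) = 0
Node 0 (S = 130): V_0 = e^(−0.09)·[0.4202·86.0000 + 0.5798·0.0000] = 33.0308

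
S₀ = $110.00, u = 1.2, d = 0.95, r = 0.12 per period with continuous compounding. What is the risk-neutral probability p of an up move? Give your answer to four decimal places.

p = 0.7100

Risk-neutral probability p = (e^0.12 − 0.95)/(1.2 − 0.95) = 0.1775/0.2500 = 0.7100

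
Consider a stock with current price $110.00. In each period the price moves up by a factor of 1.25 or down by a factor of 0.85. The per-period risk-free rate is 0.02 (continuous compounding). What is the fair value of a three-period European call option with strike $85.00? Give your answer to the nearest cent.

$33.07

Risk-neutral probability p = (e^0.02 − 0.85)/(1.25 − 0.85) = 0.1702/0.4000 = 0.4255
Terminal stock prices: S_uuu = 214.8, S_uud = 146.1, S_udd = 99.34, S_ddd = 67.55
Terminal payoffs (S − K): max(129.8, 0) = 129.8, max(61.09, 0) = 61.09, max(14.34, 0) = 14.34, max(-17.45, 0) = 0
Node uu (S = 171.9): V_uu = e^(−0.02)·[0.4255·129.8438 + 0.5745·61.0938] = 88.5581
Node ud (S = 116.9): V_ud = e^(−0.02)·[0.4255·61.0938 + 0.5745·14.3437] = 33.5581
Node dd (S = 79.47): V_dd = e^(−0.02)·[0.4255·14.3437 + 0.5745·0.0000] = 5.9825
Node u (S = 137.5): V_u = e^(−0.02)·[0.4255·88.5581 + 0.5745·33.5581] = 55.8329
Node d (S = 93.5): V_d = e^(−0.02)·[0.4255·33.5581 + 0.5745·5.9825] = 17.3652
Node 0 (S = 110): V_0 = e^(−0.02)·[0.4255·55.8329 + 0.5745·17.3652] = 33.0654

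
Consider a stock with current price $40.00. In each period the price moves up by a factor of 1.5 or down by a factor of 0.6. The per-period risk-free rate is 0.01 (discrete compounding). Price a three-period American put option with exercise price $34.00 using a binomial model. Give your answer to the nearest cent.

$8.95

Risk-neutral probability p = (1 + 0.01 − 0.6)/(1.5 − 0.6) = 0.4100/0.9000 = 0.4556
Terminal stock prices: S_uuu = 135, S_uud = 54, S_udd = 21.6, S_ddd = 8.64
Terminal payoffs (K − S): max(-101, 0) = 0, max(-20, 0) = 0, max(12.4, 0) = 12.4, max(25.36, 0) = 25.36
Node uu (S = 90): continuation = 1/1.01·[0.4556·0.0000 + 0.5444·0.0000] = 0.0000; exercise value = 0.0000 ≤ continuation, so V_uu = 0.0000
Node ud (S = 36): continuation = 1/1.01·[0.4556·0.0000 + 0.5444·12.4000] = 6.6843; exercise value = 0.0000 ≤ continuation, so V_ud = 6.6843
Node dd (S = 14.4): continuation = 1/1.01·[0.4556·12.4000 + 0.5444·25.3600] = 19.2634; exercise value = 19.6000 > continuation, so V_dd = 19.6000 (exercise)
Node u (S = 60): continuation = 1/1.01·[0.4556·0.0000 + 0.5444·6.6843] = 3.6032; exercise value = 0.0000 ≤ continuation, so V_u = 3.6032
Node d (S = 24): continuation = 1/1.01·[0.4556·6.6843 + 0.5444·19.6000] = 13.5804; exercise value = 10.0000 ≤ continuation, so V_d = 13.5804
Node 0 (S = 40): continuation = 1/1.01·[0.4556·3.6032 + 0.5444·13.5804] = 8.9457; exercise value = 0.0000 ≤ continuation, so V_0 = 8.9457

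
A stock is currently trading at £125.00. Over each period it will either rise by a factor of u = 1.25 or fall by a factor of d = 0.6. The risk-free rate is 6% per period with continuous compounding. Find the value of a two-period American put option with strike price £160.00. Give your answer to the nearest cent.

Risk-neutral probability p = (e^0.06 − 0.6)/(1.25 − 0.6) = 0.4618/0.6500 = 0.7105
Terminal stock prices: S_uu = 195.3, S_ud = 93.75, S_dd = 45
Terminal payoffs (K − S): max(-35.31, 0) = 0, max(66.25, 0) = 66.25, max(115, 0) = 115
Node u (S = 156.2): continuation = e^(−0.06)·[0.7105·0.0000 + 0.2895·66.2500] = 18.0613; exercise value = 3.7500 ≤ continuation, so V_u = 18.0613
Node d (S = 75): continuation = e^(−0.06)·[0.7105·66.2500 + 0.2895·115.0000] = 75.6823; exercise value = 85.0000 > continuation, so V_d = 85.0000 (exercise)
Node 0 (S = 125): continuation = e^(−0.06)·[0.7105·18.0613 + 0.2895·85.0000] = 35.2586; exercise value = 35.0000 ≤ continuation, so V_0 = 35.2586

£35.26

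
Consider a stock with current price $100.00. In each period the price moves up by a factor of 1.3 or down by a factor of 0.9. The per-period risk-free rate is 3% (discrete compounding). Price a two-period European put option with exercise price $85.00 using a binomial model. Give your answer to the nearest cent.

$1.72

Risk-neutral probability p = (1 + 0.03 − 0.9)/(1.3 − 0.9) = 0.1300/0.4000 = 0.3250
Terminal stock prices: S_uu = 169, S_ud = 117, S_dd = 81
Terminal payoffs (K − S): max(-84, 0) = 0, max(-32, 0) = 0, max(4, 0) = 4
Node u (S = 130): V_u = 1/1.03·[0.3250·0.0000 + 0.6750·0.0000] = 0.0000
Node d (S = 90): V_d = 1/1.03·[0.3250·0.0000 + 0.6750·4.0000] = 2.6214
Node 0 (S = 100): V_0 = 1/1.03·[0.3250·0.0000 + 0.6750·2.6214] = 1.7179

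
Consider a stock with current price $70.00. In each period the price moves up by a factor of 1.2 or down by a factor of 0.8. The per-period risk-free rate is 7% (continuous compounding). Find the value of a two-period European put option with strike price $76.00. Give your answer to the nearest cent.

Risk-neutral probability p = (e^0.07 − 0.8)/(1.2 − 0.8) = 0.2725/0.4000 = 0.6813
Terminal stock prices: S_uu = 100.8, S_ud = 67.2, S_dd = 44.8
Terminal payoffs (K − S): max(-24.8, 0) = 0, max(8.8, 0) = 8.8, max(31.2, 0) = 31.2
Node u (S = 84): V_u = e^(−0.07)·[0.6813·0.0000 + 0.3187·8.8000] = 2.6152
Node d (S = 56): V_d = e^(−0.07)·[0.6813·8.8000 + 0.3187·31.2000] = 14.8619
Node 0 (S = 70): V_0 = e^(−0.07)·[0.6813·2.6152 + 0.3187·14.8619] = 6.0779

$6.08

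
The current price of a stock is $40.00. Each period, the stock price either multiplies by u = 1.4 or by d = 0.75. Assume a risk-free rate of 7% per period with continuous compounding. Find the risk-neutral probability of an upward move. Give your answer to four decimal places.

p = 0.4962

Risk-neutral probability p = (e^0.07 − 0.75)/(1.4 − 0.75) = 0.3225/0.6500 = 0.4962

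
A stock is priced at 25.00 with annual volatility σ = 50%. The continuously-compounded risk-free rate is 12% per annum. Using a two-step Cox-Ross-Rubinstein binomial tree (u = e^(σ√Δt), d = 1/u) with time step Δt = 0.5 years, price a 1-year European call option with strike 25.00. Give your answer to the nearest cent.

5.66

CRR parameters: u = e^(σ√Δt) = e^(0.5·√0.5) = 1.4241, d = 1/u = 0.7022
Per-period rate: rΔt = 0.12·0.5 = 0.06, so R = e^0.06 = 1.0618
Risk-neutral probability p = (e^0.06 − 0.7022)/(1.4241 − 0.7022) = 0.3596/0.7219 = 0.4982
Terminal stock prices: S_uu = 50.7, S_ud = 25, S_dd = 12.33
Terminal payoffs (S − K): max(25.7, 0) = 25.7, max(0, 0) = 0, max(-12.67, 0) = 0
Node u (S = 35.6): V_u = e^(−0.06)·[0.4982·25.7029 + 0.5018·0.0000] = 12.0589
Node d (S = 17.55): V_d = e^(−0.06)·[0.4982·0.0000 + 0.5018·0.0000] = 0.0000
Node 0 (S = 25): V_0 = e^(−0.06)·[0.4982·12.0589 + 0.5018·0.0000] = 5.6576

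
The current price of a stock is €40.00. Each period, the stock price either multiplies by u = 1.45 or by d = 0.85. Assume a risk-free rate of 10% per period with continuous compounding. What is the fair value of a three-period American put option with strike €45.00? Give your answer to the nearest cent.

Risk-neutral probability p = (e^0.1 − 0.85)/(1.45 − 0.85) = 0.2552/0.6000 = 0.4253
Terminal stock prices: S_uuu = 121.9, S_uud = 71.48, S_udd = 41.9, S_ddd = 24.56
Terminal payoffs (K − S): max(-76.94, 0) = 0, max(-26.48, 0) = 0, max(3.095, 0) = 3.095, max(20.44, 0) = 20.44
Node uu (S = 84.1): continuation = e^(−0.1)·[0.4253·0.0000 + 0.5747·0.0000] = 0.0000; exercise value = 0.0000 ≤ continuation, so V_uu = 0.0000
Node ud (S = 49.3): continuation = e^(−0.1)·[0.4253·0.0000 + 0.5747·3.0950] = 1.6095; exercise value = 0.0000 ≤ continuation, so V_ud = 1.6095
Node dd (S = 28.9): continuation = e^(−0.1)·[0.4253·3.0950 + 0.5747·20.4350] = 11.8177; exercise value = 16.1000 > continuation, so V_dd = 16.1000 (exercise)
Node u (S = 58): continuation = e^(−0.1)·[0.4253·0.0000 + 0.5747·1.6095] = 0.8370; exercise value = 0.0000 ≤ continuation, so V_u = 0.8370
Node d (S = 34): continuation = e^(−0.1)·[0.4253·1.6095 + 0.5747·16.1000] = 8.9917; exercise value = 11.0000 > continuation, so V_d = 11.0000 (exercise)
Node 0 (S = 40): continuation = e^(−0.1)·[0.4253·0.8370 + 0.5747·11.0000] = 6.0423; exercise value = 5.0000 ≤ continuation, so V_0 = 6.0423

€6.04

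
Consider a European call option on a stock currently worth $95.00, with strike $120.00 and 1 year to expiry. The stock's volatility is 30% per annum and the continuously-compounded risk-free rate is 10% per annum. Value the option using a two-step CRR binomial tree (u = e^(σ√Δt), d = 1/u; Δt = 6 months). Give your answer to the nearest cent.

$7.33

CRR parameters: u = e^(σ√Δt) = e^(0.3·√0.5) = 1.2363, d = 1/u = 0.8089
Per-period rate: rΔt = 0.1·0.5 = 0.05, so R = e^0.05 = 1.0513
Risk-neutral probability p = (e^0.05 − 0.8089)/(1.2363 − 0.8089) = 0.2424/0.4275 = 0.5671
Terminal stock prices: S_uu = 145.2, S_ud = 95, S_dd = 62.15
Terminal payoffs (S − K): max(25.2, 0) = 25.2, max(-25, 0) = 0, max(-57.85, 0) = 0
Node u (S = 117.4): V_u = e^(−0.05)·[0.5671·25.2042 + 0.4329·0.0000] = 13.5965
Node d (S = 76.84): V_d = e^(−0.05)·[0.5671·0.0000 + 0.4329·0.0000] = 0.0000
Node 0 (S = 95): V_0 = e^(−0.05)·[0.5671·13.5965 + 0.4329·0.0000] = 7.3346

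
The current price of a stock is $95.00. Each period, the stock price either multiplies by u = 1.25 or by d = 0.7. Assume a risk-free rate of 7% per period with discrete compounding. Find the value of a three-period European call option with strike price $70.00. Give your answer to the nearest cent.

Risk-neutral probability p = (1 + 0.07 − 0.7)/(1.25 − 0.7) = 0.3700/0.5500 = 0.6727
Terminal stock prices: S_uuu = 185.5, S_uud = 103.9, S_udd = 58.19, S_ddd = 32.58
Terminal payoffs (S − K): max(115.5, 0) = 115.5, max(33.91, 0) = 33.91, max(-11.81, 0) = 0, max(-37.42, 0) = 0
Node uu (S = 148.4): V_uu = 1/1.07·[0.6727·115.5469 + 0.3273·33.9062] = 83.0169
Node ud (S = 83.12): V_ud = 1/1.07·[0.6727·33.9062 + 0.3273·0.0000] = 21.3174
Node dd (S = 46.55): V_dd = 1/1.07·[0.6727·0.0000 + 0.3273·0.0000] = 0.0000
Node u (S = 118.8): V_u = 1/1.07·[0.6727·83.0169 + 0.3273·21.3174] = 58.7144
Node d (S = 66.5): V_d = 1/1.07·[0.6727·21.3174 + 0.3273·0.0000] = 13.4026
Node 0 (S = 95): V_0 = 1/1.07·[0.6727·58.7144 + 0.3273·13.4026] = 41.0141

$41.01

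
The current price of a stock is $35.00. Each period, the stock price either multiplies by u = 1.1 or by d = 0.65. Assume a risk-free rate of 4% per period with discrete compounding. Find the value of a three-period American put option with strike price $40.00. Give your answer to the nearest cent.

$5.00

Risk-neutral probability p = (1 + 0.04 − 0.65)/(1.1 − 0.65) = 0.3900/0.4500 = 0.8667
Terminal stock prices: S_uuu = 46.59, S_uud = 27.53, S_udd = 16.27, S_ddd = 9.612
Terminal payoffs (K − S): max(-6.585, 0) = 0, max(12.47, 0) = 12.47, max(23.73, 0) = 23.73, max(30.39, 0) = 30.39
Node uu (S = 42.35): continuation = 1/1.04·[0.8667·0.0000 + 0.1333·12.4725] = 1.5990; exercise value = 0.0000 ≤ continuation, so V_uu = 1.5990
Node ud (S = 25.03): continuation = 1/1.04·[0.8667·12.4725 + 0.1333·23.7337] = 13.4365; exercise value = 14.9750 > continuation, so V_ud = 14.9750 (exercise)
Node dd (S = 14.79): continuation = 1/1.04·[0.8667·23.7337 + 0.1333·30.3881] = 23.6740; exercise value = 25.2125 > continuation, so V_dd = 25.2125 (exercise)
Node u (S = 38.5): continuation = 1/1.04·[0.8667·1.5990 + 0.1333·14.9750] = 3.2524; exercise value = 1.5000 ≤ continuation, so V_u = 3.2524
Node d (S = 22.75): continuation = 1/1.04·[0.8667·14.9750 + 0.1333·25.2125] = 15.7115; exercise value = 17.2500 > continuation, so V_d = 17.2500 (exercise)
Node 0 (S = 35): continuation = 1/1.04·[0.8667·3.2524 + 0.1333·17.2500] = 4.9219; exercise value = 5.0000 > continuation, so V_0 = 5.0000 (exercise)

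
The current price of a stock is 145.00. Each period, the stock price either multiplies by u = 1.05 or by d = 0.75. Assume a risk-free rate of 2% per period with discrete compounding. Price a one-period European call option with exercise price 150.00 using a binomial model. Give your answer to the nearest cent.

1.99

Risk-neutral probability p = (1 + 0.02 − 0.75)/(1.05 − 0.75) = 0.2700/0.3000 = 0.9000
Terminal stock prices: S_u = 152.2, S_d = 108.8
Terminal payoffs (S − K): max(2.25, 0) = 2.25, max(-41.25, 0) = 0
Node 0 (S = 145): V_0 = 1/1.02·[0.9000·2.2500 + 0.1000·0.0000] = 1.9853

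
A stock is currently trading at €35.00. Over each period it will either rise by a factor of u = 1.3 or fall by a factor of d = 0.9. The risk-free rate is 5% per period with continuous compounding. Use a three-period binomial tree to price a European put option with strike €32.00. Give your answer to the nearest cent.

€1.34

Risk-neutral probability p = (e^0.05 − 0.9)/(1.3 − 0.9) = 0.1513/0.4000 = 0.3782
Terminal stock prices: S_uuu = 76.89, S_uud = 53.24, S_udd = 36.86, S_ddd = 25.52
Terminal payoffs (K − S): max(-44.89, 0) = 0, max(-21.24, 0) = 0, max(-4.855, 0) = 0, max(6.485, 0) = 6.485
Node uu (S = 59.15): V_uu = e^(−0.05)·[0.3782·0.0000 + 0.6218·0.0000] = 0.0000
Node ud (S = 40.95): V_ud = e^(−0.05)·[0.3782·0.0000 + 0.6218·0.0000] = 0.0000
Node dd (S = 28.35): V_dd = e^(−0.05)·[0.3782·0.0000 + 0.6218·6.4850] = 3.8358
Node u (S = 45.5): V_u = e^(−0.05)·[0.3782·0.0000 + 0.6218·0.0000] = 0.0000
Node d (S = 31.5): V_d = e^(−0.05)·[0.3782·0.0000 + 0.6218·3.8358] = 2.2689
Node 0 (S = 35): V_0 = e^(−0.05)·[0.3782·0.0000 + 0.6218·2.2689] = 1.3420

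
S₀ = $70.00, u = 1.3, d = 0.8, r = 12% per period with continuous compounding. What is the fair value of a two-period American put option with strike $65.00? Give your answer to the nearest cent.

$2.75

Risk-neutral probability p = (e^0.12 − 0.8)/(1.3 − 0.8) = 0.3275/0.5000 = 0.6550
Terminal stock prices: S_uu = 118.3, S_ud = 72.8, S_dd = 44.8
Terminal payoffs (K − S): max(-53.3, 0) = 0, max(-7.8, 0) = 0, max(20.2, 0) = 20.2
Node u (S = 91): continuation = e^(−0.12)·[0.6550·0.0000 + 0.3450·0.0000] = 0.0000; exercise value = 0.0000 ≤ continuation, so V_u = 0.0000
Node d (S = 56): continuation = e^(−0.12)·[0.6550·0.0000 + 0.3450·20.2000] = 6.1811; exercise value = 9.0000 > continuation, so V_d = 9.0000 (exercise)
Node 0 (S = 70): continuation = e^(−0.12)·[0.6550·0.0000 + 0.3450·9.0000] = 2.7539; exercise value = 0.0000 ≤ continuation, so V_0 = 2.7539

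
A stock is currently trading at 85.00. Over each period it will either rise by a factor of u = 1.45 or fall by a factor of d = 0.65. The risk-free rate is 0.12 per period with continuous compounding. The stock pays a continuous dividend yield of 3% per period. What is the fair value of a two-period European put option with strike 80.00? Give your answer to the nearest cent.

6.86

Per-period risk-free factor R = e^0.12 = 1.1275; dividend-adjusted growth = e^(0.12−0.03) = 1.0942.
Risk-neutral probability p = (1.0942 − 0.65)/(1.45 − 0.65) = 0.4442/0.8000 = 0.5552
Terminal stock prices: S_uu = 178.7, S_ud = 80.11, S_dd = 35.91
Terminal payoffs (K − S): max(-98.71, 0) = 0, max(-0.1125, 0) = 0, max(44.09, 0) = 44.09
Node u (S = 123.2): V_u = e^(−0.12)·[0.5552·0.0000 + 0.4448·0.0000] = 0.0000
Node d (S = 55.25): V_d = e^(−0.12)·[0.5552·0.0000 + 0.4448·44.0875] = 17.3919
Node 0 (S = 85): V_0 = e^(−0.12)·[0.5552·0.0000 + 0.4448·17.3919] = 6.8609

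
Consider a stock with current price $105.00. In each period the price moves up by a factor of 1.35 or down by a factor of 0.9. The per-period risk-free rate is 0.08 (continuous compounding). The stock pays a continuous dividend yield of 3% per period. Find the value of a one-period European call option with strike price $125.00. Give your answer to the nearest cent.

$5.20

Per-period risk-free factor R = e^0.08 = 1.0833; dividend-adjusted growth = e^(0.08−0.03) = 1.0513.
Risk-neutral probability p = (1.0513 − 0.9)/(1.35 − 0.9) = 0.1513/0.4500 = 0.3362
Terminal stock prices: S_u = 141.8, S_d = 94.5
Terminal payoffs (S − K): max(16.75, 0) = 16.75, max(-30.5, 0) = 0
Node 0 (S = 105): V_0 = e^(−0.08)·[0.3362·16.7500 + 0.6638·0.0000] = 5.1977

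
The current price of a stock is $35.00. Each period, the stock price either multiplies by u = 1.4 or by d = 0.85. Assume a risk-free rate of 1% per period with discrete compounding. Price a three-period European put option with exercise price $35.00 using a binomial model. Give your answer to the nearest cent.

Risk-neutral probability p = (1 + 0.01 − 0.85)/(1.4 − 0.85) = 0.1600/0.5500 = 0.2909
Terminal stock prices: S_uuu = 96.04, S_uud = 58.31, S_udd = 35.4, S_ddd = 21.49
Terminal payoffs (K − S): max(-61.04, 0) = 0, max(-23.31, 0) = 0, max(-0.4025, 0) = 0, max(13.51, 0) = 13.51
Node uu (S = 68.6): V_uu = 1/1.01·[0.2909·0.0000 + 0.7091·0.0000] = 0.0000
Node ud (S = 41.65): V_ud = 1/1.01·[0.2909·0.0000 + 0.7091·0.0000] = 0.0000
Node dd (S = 25.29): V_dd = 1/1.01·[0.2909·0.0000 + 0.7091·13.5056] = 9.4819
Node u (S = 49): V_u = 1/1.01·[0.2909·0.0000 + 0.7091·0.0000] = 0.0000
Node d (S = 29.75): V_d = 1/1.01·[0.2909·0.0000 + 0.7091·9.4819] = 6.6570
Node 0 (S = 35): V_0 = 1/1.01·[0.2909·0.0000 + 0.7091·6.6570] = 4.6737

$4.67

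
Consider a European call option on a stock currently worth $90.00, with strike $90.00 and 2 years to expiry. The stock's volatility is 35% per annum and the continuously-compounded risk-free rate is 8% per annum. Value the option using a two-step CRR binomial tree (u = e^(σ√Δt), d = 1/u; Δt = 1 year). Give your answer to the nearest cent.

$21.84

CRR parameters: u = e^(σ√Δt) = e^(0.35·√1) = 1.4191, d = 1/u = 0.7047
Per-period rate: rΔt = 0.08·1 = 0.08, so R = e^0.08 = 1.0833
Risk-neutral probability p = (e^0.08 − 0.7047)/(1.4191 − 0.7047) = 0.3786/0.7144 = 0.5300
Terminal stock prices: S_uu = 181.2, S_ud = 90, S_dd = 44.69
Terminal payoffs (S − K): max(91.24, 0) = 91.24, max(0, 0) = 0, max(-45.31, 0) = 0
Node u (S = 127.7): V_u = e^(−0.08)·[0.5300·91.2377 + 0.4700·0.0000] = 44.6356
Node d (S = 63.42): V_d = e^(−0.08)·[0.5300·0.0000 + 0.4700·0.0000] = 0.0000
Node 0 (S = 90): V_0 = e^(−0.08)·[0.5300·44.6356 + 0.4700·0.0000] = 21.8368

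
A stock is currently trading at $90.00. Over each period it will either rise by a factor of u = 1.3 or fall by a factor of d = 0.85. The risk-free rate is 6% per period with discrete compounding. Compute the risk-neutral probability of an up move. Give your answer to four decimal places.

Risk-neutral probability p = (1 + 0.06 − 0.85)/(1.3 − 0.85) = 0.2100/0.4500 = 0.4667

p = 0.4667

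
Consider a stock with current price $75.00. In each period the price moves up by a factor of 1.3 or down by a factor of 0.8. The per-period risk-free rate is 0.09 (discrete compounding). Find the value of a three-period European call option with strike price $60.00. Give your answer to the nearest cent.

Risk-neutral probability p = (1 + 0.09 − 0.8)/(1.3 − 0.8) = 0.2900/0.5000 = 0.5800
Terminal stock prices: S_uuu = 164.8, S_uud = 101.4, S_udd = 62.4, S_ddd = 38.4
Terminal payoffs (S − K): max(104.8, 0) = 104.8, max(41.4, 0) = 41.4, max(2.4, 0) = 2.4, max(-21.6, 0) = 0
Node uu (S = 126.8): V_uu = 1/1.09·[0.5800·104.7750 + 0.4200·41.4000] = 71.7041
Node ud (S = 78): V_ud = 1/1.09·[0.5800·41.4000 + 0.4200·2.4000] = 22.9541
Node dd (S = 48): V_dd = 1/1.09·[0.5800·2.4000 + 0.4200·0.0000] = 1.2771
Node u (S = 97.5): V_u = 1/1.09·[0.5800·71.7041 + 0.4200·22.9541] = 46.9992
Node d (S = 60): V_d = 1/1.09·[0.5800·22.9541 + 0.4200·1.2771] = 12.7062
Node 0 (S = 75): V_0 = 1/1.09·[0.5800·46.9992 + 0.4200·12.7062] = 29.9047

$29.90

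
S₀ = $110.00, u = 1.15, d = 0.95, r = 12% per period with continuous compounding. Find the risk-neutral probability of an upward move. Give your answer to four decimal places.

Risk-neutral probability p = (e^0.12 − 0.95)/(1.15 − 0.95) = 0.1775/0.2000 = 0.8875

p = 0.8875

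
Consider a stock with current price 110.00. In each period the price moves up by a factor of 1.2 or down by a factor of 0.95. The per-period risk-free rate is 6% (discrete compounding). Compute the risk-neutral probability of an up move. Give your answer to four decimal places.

Risk-neutral probability p = (1 + 0.06 − 0.95)/(1.2 − 0.95) = 0.1100/0.2500 = 0.4400

p = 0.4400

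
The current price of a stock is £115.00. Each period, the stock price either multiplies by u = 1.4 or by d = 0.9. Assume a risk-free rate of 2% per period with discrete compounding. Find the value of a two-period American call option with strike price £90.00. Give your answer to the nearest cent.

£28.49

Risk-neutral probability p = (1 + 0.02 − 0.9)/(1.4 − 0.9) = 0.1200/0.5000 = 0.2400
Terminal stock prices: S_uu = 225.4, S_ud = 144.9, S_dd = 93.15
Terminal payoffs (S − K): max(135.4, 0) = 135.4, max(54.9, 0) = 54.9, max(3.15, 0) = 3.15
Node u (S = 161): continuation = 1/1.02·[0.2400·135.4000 + 0.7600·54.9000] = 72.7647; exercise value = 71.0000 ≤ continuation, so V_u = 72.7647
Node d (S = 103.5): continuation = 1/1.02·[0.2400·54.9000 + 0.7600·3.1500] = 15.2647; exercise value = 13.5000 ≤ continuation, so V_d = 15.2647
Node 0 (S = 115): continuation = 1/1.02·[0.2400·72.7647 + 0.7600·15.2647] = 28.4948; exercise value = 25.0000 ≤ continuation, so V_0 = 28.4948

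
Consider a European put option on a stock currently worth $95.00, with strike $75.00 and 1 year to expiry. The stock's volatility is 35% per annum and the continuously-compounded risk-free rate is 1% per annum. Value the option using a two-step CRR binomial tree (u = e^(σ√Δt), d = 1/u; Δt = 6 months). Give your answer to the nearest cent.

$5.15

CRR parameters: u = e^(σ√Δt) = e^(0.35·√0.5) = 1.2808, d = 1/u = 0.7808
Per-period rate: rΔt = 0.01·0.5 = 0.005, so R = e^0.005 = 1.0050
Risk-neutral probability p = (e^0.005 − 0.7808)/(1.2808 − 0.7808) = 0.2243/0.5000 = 0.4485
Terminal stock prices: S_uu = 155.8, S_ud = 95, S_dd = 57.91
Terminal payoffs (K − S): max(-80.84, 0) = 0, max(-20, 0) = 0, max(17.09, 0) = 17.09
Node u (S = 121.7): V_u = e^(−0.005)·[0.4485·0.0000 + 0.5515·0.0000] = 0.0000
Node d (S = 74.17): V_d = e^(−0.005)·[0.4485·0.0000 + 0.5515·17.0893] = 9.3783
Node 0 (S = 95): V_0 = e^(−0.005)·[0.4485·0.0000 + 0.5515·9.3783] = 5.1467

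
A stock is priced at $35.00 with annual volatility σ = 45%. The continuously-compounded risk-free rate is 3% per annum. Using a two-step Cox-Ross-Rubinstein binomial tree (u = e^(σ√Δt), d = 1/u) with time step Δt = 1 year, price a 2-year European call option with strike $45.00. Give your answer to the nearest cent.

$6.89

CRR parameters: u = e^(σ√Δt) = e^(0.45·√1) = 1.5683, d = 1/u = 0.6376
Per-period rate: rΔt = 0.03·1 = 0.03, so R = e^0.03 = 1.0305
Risk-neutral probability p = (e^0.03 − 0.6376)/(1.5683 − 0.6376) = 0.3928/0.9307 = 0.4221
Terminal stock prices: S_uu = 86.09, S_ud = 35, S_dd = 14.23
Terminal payoffs (S − K): max(41.09, 0) = 41.09, max(-10, 0) = 0, max(-30.77, 0) = 0
Node u (S = 54.89): V_u = e^(−0.03)·[0.4221·41.0861 + 0.5779·0.0000] = 16.8292
Node d (S = 22.32): V_d = e^(−0.03)·[0.4221·0.0000 + 0.5779·0.0000] = 0.0000
Node 0 (S = 35): V_0 = e^(−0.03)·[0.4221·16.8292 + 0.5779·0.0000] = 6.8934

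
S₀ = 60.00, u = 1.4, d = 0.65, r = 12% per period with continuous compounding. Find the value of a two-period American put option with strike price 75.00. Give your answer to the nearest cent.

Risk-neutral probability p = (e^0.12 − 0.65)/(1.4 − 0.65) = 0.4775/0.7500 = 0.6367
Terminal stock prices: S_uu = 117.6, S_ud = 54.6, S_dd = 25.35
Terminal payoffs (K − S): max(-42.6, 0) = 0, max(20.4, 0) = 20.4, max(49.65, 0) = 49.65
Node u (S = 84): continuation = e^(−0.12)·[0.6367·0.0000 + 0.3633·20.4000] = 6.5739; exercise value = 0.0000 ≤ continuation, so V_u = 6.5739
Node d (S = 39): continuation = e^(−0.12)·[0.6367·20.4000 + 0.3633·49.6500] = 27.5190; exercise value = 36.0000 > continuation, so V_d = 36.0000 (exercise)
Node 0 (S = 60): continuation = e^(−0.12)·[0.6367·6.5739 + 0.3633·36.0000] = 15.3131; exercise value = 15.0000 ≤ continuation, so V_0 = 15.3131

15.31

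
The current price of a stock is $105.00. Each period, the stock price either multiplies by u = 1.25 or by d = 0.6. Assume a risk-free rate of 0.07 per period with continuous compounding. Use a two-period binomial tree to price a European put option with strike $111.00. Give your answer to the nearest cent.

Risk-neutral probability p = (e^0.07 − 0.6)/(1.25 − 0.6) = 0.4725/0.6500 = 0.7269
Terminal stock prices: S_uu = 164.1, S_ud = 78.75, S_dd = 37.8
Terminal payoffs (K − S): max(-53.06, 0) = 0, max(32.25, 0) = 32.25, max(73.2, 0) = 73.2
Node u (S = 131.2): V_u = e^(−0.07)·[0.7269·0.0000 + 0.2731·32.2500] = 8.2110
Node d (S = 63): V_d = e^(−0.07)·[0.7269·32.2500 + 0.2731·73.2000] = 40.4957
Node 0 (S = 105): V_0 = e^(−0.07)·[0.7269·8.2110 + 0.2731·40.4957] = 15.8757

$15.88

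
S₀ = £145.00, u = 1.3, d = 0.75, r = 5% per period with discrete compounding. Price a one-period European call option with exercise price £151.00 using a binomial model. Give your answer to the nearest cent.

£19.48

Risk-neutral probability p = (1 + 0.05 − 0.75)/(1.3 − 0.75) = 0.3000/0.5500 = 0.5455
Terminal stock prices: S_u = 188.5, S_d = 108.8
Terminal payoffs (S − K): max(37.5, 0) = 37.5, max(-42.25, 0) = 0
Node 0 (S = 145): V_0 = 1/1.05·[0.5455·37.5000 + 0.4545·0.0000] = 19.4805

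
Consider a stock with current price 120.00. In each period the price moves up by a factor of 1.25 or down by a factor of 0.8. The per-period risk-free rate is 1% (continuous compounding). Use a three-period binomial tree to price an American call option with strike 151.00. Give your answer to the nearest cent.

8.23

Risk-neutral probability p = (e^0.01 − 0.8)/(1.25 − 0.8) = 0.2101/0.4500 = 0.4668
Terminal stock prices: S_uuu = 234.4, S_uud = 150, S_udd = 96, S_ddd = 61.44
Terminal payoffs (S − K): max(83.38, 0) = 83.38, max(-1, 0) = 0, max(-55, 0) = 0, max(-89.56, 0) = 0
Node uu (S = 187.5): continuation = e^(−0.01)·[0.4668·83.3750 + 0.5332·0.0000] = 38.5304; exercise value = 36.5000 ≤ continuation, so V_uu = 38.5304
Node ud (S = 120): continuation = e^(−0.01)·[0.4668·0.0000 + 0.5332·0.0000] = 0.0000; exercise value = 0.0000 ≤ continuation, so V_ud = 0.0000
Node dd (S = 76.8): continuation = e^(−0.01)·[0.4668·0.0000 + 0.5332·0.0000] = 0.0000; exercise value = 0.0000 ≤ continuation, so V_dd = 0.0000
Node u (S = 150): continuation = e^(−0.01)·[0.4668·38.5304 + 0.5332·0.0000] = 17.8062; exercise value = 0.0000 ≤ continuation, so V_u = 17.8062
Node d (S = 96): continuation = e^(−0.01)·[0.4668·0.0000 + 0.5332·0.0000] = 0.0000; exercise value = 0.0000 ≤ continuation, so V_d = 0.0000
Node 0 (S = 120): continuation = e^(−0.01)·[0.4668·17.8062 + 0.5332·0.0000] = 8.2288; exercise value = 0.0000 ≤ continuation, so V_0 = 8.2288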